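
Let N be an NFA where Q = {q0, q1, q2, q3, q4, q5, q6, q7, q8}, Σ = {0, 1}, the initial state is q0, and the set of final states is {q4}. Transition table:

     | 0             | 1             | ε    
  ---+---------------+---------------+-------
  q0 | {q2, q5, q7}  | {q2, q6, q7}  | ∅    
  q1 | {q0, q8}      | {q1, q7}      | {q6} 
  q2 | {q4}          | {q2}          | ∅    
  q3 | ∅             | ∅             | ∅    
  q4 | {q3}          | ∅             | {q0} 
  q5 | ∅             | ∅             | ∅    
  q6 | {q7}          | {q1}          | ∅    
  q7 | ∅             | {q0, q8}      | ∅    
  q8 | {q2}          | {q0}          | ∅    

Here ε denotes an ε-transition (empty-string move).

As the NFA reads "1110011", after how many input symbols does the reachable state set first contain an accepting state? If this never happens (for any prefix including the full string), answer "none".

Start in {q0}.
Read '1': {q0} → {q2, q6, q7}.
Read '1': {q2, q6, q7} → {q0, q1, q2, q6, q8}.
Read '1': {q0, q1, q2, q6, q8} → {q0, q1, q2, q6, q7}.
Read '0': {q0, q1, q2, q6, q7} → {q0, q2, q4, q5, q7, q8}.
None of the earlier sets intersect F, but {q0, q2, q4, q5, q7, q8} does.

4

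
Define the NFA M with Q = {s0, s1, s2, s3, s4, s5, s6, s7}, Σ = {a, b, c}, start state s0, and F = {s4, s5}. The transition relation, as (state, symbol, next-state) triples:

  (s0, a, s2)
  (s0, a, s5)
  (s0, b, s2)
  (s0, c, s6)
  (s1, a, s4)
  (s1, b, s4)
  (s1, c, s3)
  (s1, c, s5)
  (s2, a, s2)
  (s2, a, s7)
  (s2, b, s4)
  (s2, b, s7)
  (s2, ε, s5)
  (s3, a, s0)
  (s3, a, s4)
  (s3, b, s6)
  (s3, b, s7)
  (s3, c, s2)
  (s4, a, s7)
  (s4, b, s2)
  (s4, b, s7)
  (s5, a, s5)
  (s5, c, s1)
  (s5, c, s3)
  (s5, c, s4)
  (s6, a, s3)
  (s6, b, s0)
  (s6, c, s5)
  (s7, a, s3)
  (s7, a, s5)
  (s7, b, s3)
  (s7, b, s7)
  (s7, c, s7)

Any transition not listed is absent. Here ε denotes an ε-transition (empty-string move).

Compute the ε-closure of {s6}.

{s6}

Begin with {s6}.
No ε-moves leave this set, so the closure equals the set itself.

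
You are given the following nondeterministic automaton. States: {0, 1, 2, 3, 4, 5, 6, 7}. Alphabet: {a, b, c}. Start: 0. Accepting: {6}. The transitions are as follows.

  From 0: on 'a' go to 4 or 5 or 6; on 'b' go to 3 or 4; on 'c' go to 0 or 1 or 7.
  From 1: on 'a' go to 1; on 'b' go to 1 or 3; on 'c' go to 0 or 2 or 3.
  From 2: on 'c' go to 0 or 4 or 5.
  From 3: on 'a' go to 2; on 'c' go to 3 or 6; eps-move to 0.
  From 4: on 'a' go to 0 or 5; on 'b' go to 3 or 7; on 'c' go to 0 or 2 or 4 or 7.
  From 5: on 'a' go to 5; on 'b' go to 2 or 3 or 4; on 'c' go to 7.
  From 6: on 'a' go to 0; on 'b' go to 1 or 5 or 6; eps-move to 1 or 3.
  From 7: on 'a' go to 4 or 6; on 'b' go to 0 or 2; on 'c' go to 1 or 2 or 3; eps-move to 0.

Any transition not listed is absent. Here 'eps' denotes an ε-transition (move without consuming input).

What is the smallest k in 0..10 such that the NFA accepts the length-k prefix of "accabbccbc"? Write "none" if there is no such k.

Start in {0}.
Read 'a': {0} → {0, 1, 3, 4, 5, 6}.
None of the earlier sets intersect F, but {0, 1, 3, 4, 5, 6} does.

1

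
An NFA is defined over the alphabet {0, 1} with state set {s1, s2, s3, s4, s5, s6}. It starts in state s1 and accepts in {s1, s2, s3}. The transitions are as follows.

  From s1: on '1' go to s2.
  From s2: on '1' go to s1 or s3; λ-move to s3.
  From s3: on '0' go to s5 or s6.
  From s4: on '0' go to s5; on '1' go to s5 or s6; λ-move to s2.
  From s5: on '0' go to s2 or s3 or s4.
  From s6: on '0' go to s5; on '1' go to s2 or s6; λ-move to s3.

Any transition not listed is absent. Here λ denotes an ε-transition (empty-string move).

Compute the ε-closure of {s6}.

Begin with {s6}.
ε-move s6 → s3; add s3.

{s3, s6}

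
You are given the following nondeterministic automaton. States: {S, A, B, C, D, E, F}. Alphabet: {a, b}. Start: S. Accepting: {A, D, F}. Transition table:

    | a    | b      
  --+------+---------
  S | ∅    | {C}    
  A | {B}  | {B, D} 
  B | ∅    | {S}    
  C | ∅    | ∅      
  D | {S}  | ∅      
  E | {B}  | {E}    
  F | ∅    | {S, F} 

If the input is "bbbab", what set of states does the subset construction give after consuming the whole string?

∅

Start in {S}.
Read 'b': S→{C}; now {C}.
Read 'b': C→∅; now ∅.
The set is empty and remains empty for the remaining 3 symbols.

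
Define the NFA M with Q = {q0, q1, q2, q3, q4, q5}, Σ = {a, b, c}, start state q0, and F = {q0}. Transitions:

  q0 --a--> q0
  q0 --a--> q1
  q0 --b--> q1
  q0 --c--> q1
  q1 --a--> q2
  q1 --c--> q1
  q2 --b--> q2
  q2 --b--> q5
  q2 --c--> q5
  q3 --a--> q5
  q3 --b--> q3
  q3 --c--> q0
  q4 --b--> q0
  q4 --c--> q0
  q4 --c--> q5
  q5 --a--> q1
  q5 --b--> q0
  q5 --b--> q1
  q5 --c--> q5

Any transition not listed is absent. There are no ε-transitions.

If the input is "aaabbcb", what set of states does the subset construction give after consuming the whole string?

{q0, q1}

Start in {q0}.
Read 'a': {q0} → {q0, q1}.
Read 'a': {q0, q1} → {q0, q1, q2}.
Read 'a': {q0, q1, q2} → {q0, q1, q2}.
Read 'b': {q0, q1, q2} → {q1, q2, q5}.
Read 'b': {q1, q2, q5} → {q0, q1, q2, q5}.
Read 'c': {q0, q1, q2, q5} → {q1, q5}.
Read 'b': {q1, q5} → {q0, q1}.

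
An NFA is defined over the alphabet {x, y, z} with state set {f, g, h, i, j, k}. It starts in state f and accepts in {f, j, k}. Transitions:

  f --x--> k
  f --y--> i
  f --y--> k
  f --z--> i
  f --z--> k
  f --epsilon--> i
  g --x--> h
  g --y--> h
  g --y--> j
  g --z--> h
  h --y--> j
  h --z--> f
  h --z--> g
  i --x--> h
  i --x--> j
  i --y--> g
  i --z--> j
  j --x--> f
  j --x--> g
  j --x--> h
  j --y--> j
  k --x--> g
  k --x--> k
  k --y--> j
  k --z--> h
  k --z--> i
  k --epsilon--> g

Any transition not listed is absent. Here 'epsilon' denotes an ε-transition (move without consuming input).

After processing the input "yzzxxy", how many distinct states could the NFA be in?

5

Start: ε-closure({f}) = {f, i}.
Read 'y': {f, i} → {g, i, k}.
Read 'z': {g, i, k} → {h, i, j}.
Read 'z': {h, i, j} → {f, g, i, j}.
Read 'x': {f, g, i, j} → {f, g, h, i, j, k}.
Read 'x': {f, g, h, i, j, k} → {f, g, h, i, j, k}.
Read 'y': {f, g, h, i, j, k} → {g, h, i, j, k}.
That set has 5 states.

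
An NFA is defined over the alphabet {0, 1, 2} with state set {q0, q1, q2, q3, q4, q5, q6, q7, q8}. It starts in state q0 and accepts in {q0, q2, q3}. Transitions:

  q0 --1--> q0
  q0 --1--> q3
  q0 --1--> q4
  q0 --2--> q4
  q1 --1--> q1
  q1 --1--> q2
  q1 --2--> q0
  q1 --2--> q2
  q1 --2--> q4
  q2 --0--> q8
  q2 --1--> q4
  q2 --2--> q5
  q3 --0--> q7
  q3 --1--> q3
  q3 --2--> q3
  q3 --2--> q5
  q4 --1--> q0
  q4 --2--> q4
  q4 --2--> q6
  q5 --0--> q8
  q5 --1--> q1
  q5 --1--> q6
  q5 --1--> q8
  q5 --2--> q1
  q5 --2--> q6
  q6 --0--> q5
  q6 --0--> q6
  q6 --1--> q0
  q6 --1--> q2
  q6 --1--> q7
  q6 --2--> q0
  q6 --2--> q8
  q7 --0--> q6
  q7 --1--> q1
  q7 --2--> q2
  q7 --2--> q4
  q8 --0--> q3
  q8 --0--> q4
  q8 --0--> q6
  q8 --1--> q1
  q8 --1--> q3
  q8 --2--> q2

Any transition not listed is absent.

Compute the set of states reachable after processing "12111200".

Start in {q0}.
Read '1': q0→{q0, q3, q4}; now {q0, q3, q4}.
Read '2': q0→{q4}, q3→{q3, q5}, q4→{q4, q6}; now {q3, q4, q5, q6}.
Read '1': q3→{q3}, q4→{q0}, q5→{q1, q6, q8}, q6→{q0, q2, q7}; now {q0, q1, q2, q3, q6, q7, q8}.
Read '1': q0→{q0, q3, q4}, q1→{q1, q2}, q2→{q4}, q3→{q3}, q6→{q0, q2, q7}, q7→{q1}, q8→{q1, q3}; now {q0, q1, q2, q3, q4, q7}.
Read '1': q0→{q0, q3, q4}, q1→{q1, q2}, q2→{q4}, q3→{q3}, q4→{q0}, q7→{q1}; now {q0, q1, q2, q3, q4}.
Read '2': q0→{q4}, q1→{q0, q2, q4}, q2→{q5}, q3→{q3, q5}, q4→{q4, q6}; now {q0, q2, q3, q4, q5, q6}.
Read '0': q0→∅, q2→{q8}, q3→{q7}, q4→∅, q5→{q8}, q6→{q5, q6}; now {q5, q6, q7, q8}.
Read '0': q5→{q8}, q6→{q5, q6}, q7→{q6}, q8→{q3, q4, q6}; now {q3, q4, q5, q6, q8}.

{q3, q4, q5, q6, q8}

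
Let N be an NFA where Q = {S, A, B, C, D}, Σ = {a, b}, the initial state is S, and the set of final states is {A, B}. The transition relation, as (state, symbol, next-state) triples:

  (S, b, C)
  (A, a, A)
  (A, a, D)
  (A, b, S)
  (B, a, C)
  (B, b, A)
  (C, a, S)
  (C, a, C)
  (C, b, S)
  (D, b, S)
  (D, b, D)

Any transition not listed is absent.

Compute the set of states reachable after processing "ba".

{S, C}

Start in {S}.
Read 'b': S→{C}; now {C}.
Read 'a': C→{S, C}; now {S, C}.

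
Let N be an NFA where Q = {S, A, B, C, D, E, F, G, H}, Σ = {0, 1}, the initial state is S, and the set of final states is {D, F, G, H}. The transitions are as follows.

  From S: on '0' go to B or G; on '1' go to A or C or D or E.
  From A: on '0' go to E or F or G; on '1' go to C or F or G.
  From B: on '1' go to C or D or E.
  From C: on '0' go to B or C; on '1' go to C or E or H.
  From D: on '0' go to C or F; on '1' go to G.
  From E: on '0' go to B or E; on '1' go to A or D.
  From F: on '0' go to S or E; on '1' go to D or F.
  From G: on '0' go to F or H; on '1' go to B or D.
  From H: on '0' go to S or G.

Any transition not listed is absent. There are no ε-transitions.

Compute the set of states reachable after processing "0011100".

Start in {S}.
Read '0': S→{B, G}; now {B, G}.
Read '0': B→∅, G→{F, H}; now {F, H}.
Read '1': F→{D, F}, H→∅; now {D, F}.
Read '1': D→{G}, F→{D, F}; now {D, F, G}.
Read '1': D→{G}, F→{D, F}, G→{B, D}; now {B, D, F, G}.
Read '0': B→∅, D→{C, F}, F→{S, E}, G→{F, H}; now {S, C, E, F, H}.
Read '0': S→{B, G}, C→{B, C}, E→{B, E}, F→{S, E}, H→{S, G}; now {S, B, C, E, G}.

{S, B, C, E, G}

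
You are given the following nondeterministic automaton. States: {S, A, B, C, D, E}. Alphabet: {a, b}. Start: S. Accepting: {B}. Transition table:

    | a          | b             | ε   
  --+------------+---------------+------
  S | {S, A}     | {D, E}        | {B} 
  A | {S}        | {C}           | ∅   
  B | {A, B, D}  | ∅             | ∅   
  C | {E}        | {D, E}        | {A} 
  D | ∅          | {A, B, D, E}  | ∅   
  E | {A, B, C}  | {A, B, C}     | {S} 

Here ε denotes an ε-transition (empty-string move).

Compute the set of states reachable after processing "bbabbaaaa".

{S, A, B, C, D, E}

Start: ε-closure({S}) = {S, B}.
Read 'b': {S, B} → {S, B, D, E}.
Read 'b': {S, B, D, E} → {S, A, B, C, D, E}.
Read 'a': {S, A, B, C, D, E} → {S, A, B, C, D, E}.
Read 'b': {S, A, B, C, D, E} → {S, A, B, C, D, E}.
Read 'b': {S, A, B, C, D, E} → {S, A, B, C, D, E}.
Read 'a': {S, A, B, C, D, E} → {S, A, B, C, D, E}.
Read 'a': {S, A, B, C, D, E} → {S, A, B, C, D, E}.
Read 'a': {S, A, B, C, D, E} → {S, A, B, C, D, E}.
Read 'a': {S, A, B, C, D, E} → {S, A, B, C, D, E}.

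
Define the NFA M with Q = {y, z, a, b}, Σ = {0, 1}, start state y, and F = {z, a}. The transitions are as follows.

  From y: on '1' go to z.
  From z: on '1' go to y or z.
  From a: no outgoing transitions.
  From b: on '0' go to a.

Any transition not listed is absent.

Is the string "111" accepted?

Yes

Start in {y}.
Read '1': y→{z}; now {z}.
Read '1': z→{y, z}; now {y, z}.
Read '1': y→{z}, z→{y, z}; now {y, z}.
The final set {y, z} contains the accepting state z.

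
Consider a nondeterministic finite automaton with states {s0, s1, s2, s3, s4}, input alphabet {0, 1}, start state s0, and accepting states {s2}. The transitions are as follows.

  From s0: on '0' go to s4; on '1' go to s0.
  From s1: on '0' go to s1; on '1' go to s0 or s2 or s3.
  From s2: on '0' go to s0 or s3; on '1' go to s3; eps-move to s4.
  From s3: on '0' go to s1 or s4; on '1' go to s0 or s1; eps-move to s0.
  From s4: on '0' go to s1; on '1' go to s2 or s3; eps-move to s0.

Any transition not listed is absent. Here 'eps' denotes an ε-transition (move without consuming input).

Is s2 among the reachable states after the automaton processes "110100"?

Start in {s0}.
Read '1': {s0} → {s0}.
Read '1': {s0} → {s0}.
Read '0': {s0} → {s0, s4}.
Read '1': {s0, s4} → {s0, s2, s3, s4}.
Read '0': {s0, s2, s3, s4} → {s0, s1, s3, s4}.
Read '0': {s0, s1, s3, s4} → {s0, s1, s4}.
State s2 is not in {s0, s1, s4}.

No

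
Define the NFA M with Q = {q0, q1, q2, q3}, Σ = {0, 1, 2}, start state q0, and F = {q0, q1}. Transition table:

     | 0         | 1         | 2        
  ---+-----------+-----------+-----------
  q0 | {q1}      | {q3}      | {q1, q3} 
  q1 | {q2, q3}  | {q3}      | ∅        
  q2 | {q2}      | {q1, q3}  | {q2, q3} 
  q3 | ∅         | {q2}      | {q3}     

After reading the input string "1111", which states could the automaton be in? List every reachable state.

{q2, q3}

Start in {q0}.
Read '1': {q0} → {q3}.
Read '1': {q3} → {q2}.
Read '1': {q2} → {q1, q3}.
Read '1': {q1, q3} → {q2, q3}.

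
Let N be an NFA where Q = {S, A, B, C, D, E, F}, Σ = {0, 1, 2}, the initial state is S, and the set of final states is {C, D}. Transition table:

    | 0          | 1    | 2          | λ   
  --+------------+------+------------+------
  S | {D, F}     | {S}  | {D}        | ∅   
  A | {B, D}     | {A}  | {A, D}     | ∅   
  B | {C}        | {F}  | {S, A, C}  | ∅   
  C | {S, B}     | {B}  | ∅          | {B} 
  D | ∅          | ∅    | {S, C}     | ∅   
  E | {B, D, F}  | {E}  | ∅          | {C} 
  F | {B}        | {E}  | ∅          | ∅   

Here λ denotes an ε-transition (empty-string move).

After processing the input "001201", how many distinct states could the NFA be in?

0

Start in {S}.
Read '0': S→{D, F}; now {D, F}.
Read '0': D→∅, F→{B}; now {B}.
Read '1': B→{F}; now {F}.
Read '2': F→∅; now ∅.
The set is empty and remains empty for the remaining 2 symbols.
That set has 0 states.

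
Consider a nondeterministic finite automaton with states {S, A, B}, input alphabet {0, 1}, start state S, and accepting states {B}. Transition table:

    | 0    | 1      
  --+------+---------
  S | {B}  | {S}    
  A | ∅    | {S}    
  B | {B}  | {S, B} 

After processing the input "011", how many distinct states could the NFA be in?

2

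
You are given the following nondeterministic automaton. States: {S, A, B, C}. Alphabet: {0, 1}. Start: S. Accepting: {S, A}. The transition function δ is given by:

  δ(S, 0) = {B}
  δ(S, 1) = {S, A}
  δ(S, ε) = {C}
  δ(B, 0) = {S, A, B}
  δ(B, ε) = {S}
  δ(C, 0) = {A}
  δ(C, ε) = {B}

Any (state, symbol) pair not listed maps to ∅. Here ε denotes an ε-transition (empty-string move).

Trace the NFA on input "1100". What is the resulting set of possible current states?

Start: ε-closure({S}) = {S, B, C}.
Read '1': {S, B, C} → {S, A, B, C}.
Read '1': {S, A, B, C} → {S, A, B, C}.
Read '0': {S, A, B, C} → {S, A, B, C}.
Read '0': {S, A, B, C} → {S, A, B, C}.

{S, A, B, C}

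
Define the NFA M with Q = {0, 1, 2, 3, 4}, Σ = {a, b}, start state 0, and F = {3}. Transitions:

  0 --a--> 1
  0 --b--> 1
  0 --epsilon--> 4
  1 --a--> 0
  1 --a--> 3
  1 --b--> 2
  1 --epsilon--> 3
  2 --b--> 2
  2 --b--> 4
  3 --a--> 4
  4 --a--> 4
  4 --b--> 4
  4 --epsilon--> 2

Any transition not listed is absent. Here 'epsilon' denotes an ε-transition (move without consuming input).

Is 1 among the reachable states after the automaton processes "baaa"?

Start: ε-closure({0}) = {0, 2, 4}.
Read 'b': 0→{1}, 2→{2, 4}, 4→{4}; union {1, 2, 4}; ε-closure = {1, 2, 3, 4}.
Read 'a': 1→{0, 3}, 2→∅, 3→{4}, 4→{4}; union {0, 3, 4}; ε-closure = {0, 2, 3, 4}.
Read 'a': 0→{1}, 2→∅, 3→{4}, 4→{4}; union {1, 4}; ε-closure = {1, 2, 3, 4}.
Read 'a': 1→{0, 3}, 2→∅, 3→{4}, 4→{4}; union {0, 3, 4}; ε-closure = {0, 2, 3, 4}.
State 1 is not in {0, 2, 3, 4}.

No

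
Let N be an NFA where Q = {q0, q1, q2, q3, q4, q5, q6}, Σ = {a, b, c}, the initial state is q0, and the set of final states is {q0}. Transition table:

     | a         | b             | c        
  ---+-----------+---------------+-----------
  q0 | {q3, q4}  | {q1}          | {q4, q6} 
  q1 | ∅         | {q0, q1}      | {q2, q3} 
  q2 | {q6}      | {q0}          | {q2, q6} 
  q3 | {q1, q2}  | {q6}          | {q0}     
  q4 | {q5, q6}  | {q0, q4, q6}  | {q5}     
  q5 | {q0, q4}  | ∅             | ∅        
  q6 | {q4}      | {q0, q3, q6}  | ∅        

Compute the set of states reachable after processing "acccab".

{q0, q1, q4, q6}

Start in {q0}.
Read 'a': {q0} → {q3, q4}.
Read 'c': {q3, q4} → {q0, q5}.
Read 'c': {q0, q5} → {q4, q6}.
Read 'c': {q4, q6} → {q5}.
Read 'a': {q5} → {q0, q4}.
Read 'b': {q0, q4} → {q0, q1, q4, q6}.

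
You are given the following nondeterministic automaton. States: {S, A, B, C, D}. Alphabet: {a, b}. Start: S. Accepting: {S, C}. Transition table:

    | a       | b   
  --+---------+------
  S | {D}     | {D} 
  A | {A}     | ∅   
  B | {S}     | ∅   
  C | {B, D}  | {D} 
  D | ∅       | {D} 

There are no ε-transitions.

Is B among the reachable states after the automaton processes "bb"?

No

Start in {S}.
Read 'b': S→{D}; now {D}.
Read 'b': D→{D}; now {D}.
State B is not in {D}.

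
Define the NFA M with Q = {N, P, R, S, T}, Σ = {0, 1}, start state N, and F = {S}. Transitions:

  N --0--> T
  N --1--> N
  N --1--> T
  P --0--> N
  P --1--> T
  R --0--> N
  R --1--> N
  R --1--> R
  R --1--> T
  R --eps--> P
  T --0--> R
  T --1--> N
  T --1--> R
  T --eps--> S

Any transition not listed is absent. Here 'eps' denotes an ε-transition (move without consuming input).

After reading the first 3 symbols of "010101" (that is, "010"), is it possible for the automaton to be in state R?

Start in {N}.
Read '0': N→{T}; union {T}; ε-closure = {S, T}.
Read '1': S→∅, T→{N, R}; union {N, R}; ε-closure = {N, P, R}.
Read '0': N→{T}, P→{N}, R→{N}; union {N, T}; ε-closure = {N, S, T}.
State R is not in {N, S, T}.

No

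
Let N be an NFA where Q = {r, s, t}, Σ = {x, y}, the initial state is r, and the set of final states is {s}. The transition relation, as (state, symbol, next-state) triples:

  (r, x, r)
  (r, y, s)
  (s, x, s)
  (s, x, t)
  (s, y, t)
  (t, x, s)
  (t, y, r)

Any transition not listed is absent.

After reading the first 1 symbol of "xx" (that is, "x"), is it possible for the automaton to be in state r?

Yes

Start in {r}.
Read 'x': r→{r}; now {r}.
State r is in {r}.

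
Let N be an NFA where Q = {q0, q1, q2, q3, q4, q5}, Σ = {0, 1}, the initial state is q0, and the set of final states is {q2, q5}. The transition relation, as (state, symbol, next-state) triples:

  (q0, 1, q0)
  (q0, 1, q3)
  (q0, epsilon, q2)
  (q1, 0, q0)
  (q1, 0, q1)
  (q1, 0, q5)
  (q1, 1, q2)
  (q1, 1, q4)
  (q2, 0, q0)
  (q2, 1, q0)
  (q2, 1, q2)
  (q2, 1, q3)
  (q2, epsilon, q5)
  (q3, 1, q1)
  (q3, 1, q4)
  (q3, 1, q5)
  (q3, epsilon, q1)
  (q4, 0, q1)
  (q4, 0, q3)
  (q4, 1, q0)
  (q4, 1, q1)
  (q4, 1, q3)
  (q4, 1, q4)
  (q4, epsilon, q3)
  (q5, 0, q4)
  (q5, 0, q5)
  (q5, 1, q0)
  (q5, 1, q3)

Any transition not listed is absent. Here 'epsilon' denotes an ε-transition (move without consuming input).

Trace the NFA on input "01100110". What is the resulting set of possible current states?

{q0, q1, q2, q3, q4, q5}

Start: ε-closure({q0}) = {q0, q2, q5}.
Read '0': q0→∅, q2→{q0}, q5→{q4, q5}; union {q0, q4, q5}; ε-closure = {q0, q1, q2, q3, q4, q5}.
Read '1': q0→{q0, q3}, q1→{q2, q4}, q2→{q0, q2, q3}, q3→{q1, q4, q5}, q4→{q0, q1, q3, q4}, q5→{q0, q3}; now {q0, q1, q2, q3, q4, q5}.
Read '1': q0→{q0, q3}, q1→{q2, q4}, q2→{q0, q2, q3}, q3→{q1, q4, q5}, q4→{q0, q1, q3, q4}, q5→{q0, q3}; now {q0, q1, q2, q3, q4, q5}.
Read '0': q0→∅, q1→{q0, q1, q5}, q2→{q0}, q3→∅, q4→{q1, q3}, q5→{q4, q5}; union {q0, q1, q3, q4, q5}; ε-closure = {q0, q1, q2, q3, q4, q5}.
Read '0': q0→∅, q1→{q0, q1, q5}, q2→{q0}, q3→∅, q4→{q1, q3}, q5→{q4, q5}; union {q0, q1, q3, q4, q5}; ε-closure = {q0, q1, q2, q3, q4, q5}.
Read '1': q0→{q0, q3}, q1→{q2, q4}, q2→{q0, q2, q3}, q3→{q1, q4, q5}, q4→{q0, q1, q3, q4}, q5→{q0, q3}; now {q0, q1, q2, q3, q4, q5}.
Read '1': q0→{q0, q3}, q1→{q2, q4}, q2→{q0, q2, q3}, q3→{q1, q4, q5}, q4→{q0, q1, q3, q4}, q5→{q0, q3}; now {q0, q1, q2, q3, q4, q5}.
Read '0': q0→∅, q1→{q0, q1, q5}, q2→{q0}, q3→∅, q4→{q1, q3}, q5→{q4, q5}; union {q0, q1, q3, q4, q5}; ε-closure = {q0, q1, q2, q3, q4, q5}.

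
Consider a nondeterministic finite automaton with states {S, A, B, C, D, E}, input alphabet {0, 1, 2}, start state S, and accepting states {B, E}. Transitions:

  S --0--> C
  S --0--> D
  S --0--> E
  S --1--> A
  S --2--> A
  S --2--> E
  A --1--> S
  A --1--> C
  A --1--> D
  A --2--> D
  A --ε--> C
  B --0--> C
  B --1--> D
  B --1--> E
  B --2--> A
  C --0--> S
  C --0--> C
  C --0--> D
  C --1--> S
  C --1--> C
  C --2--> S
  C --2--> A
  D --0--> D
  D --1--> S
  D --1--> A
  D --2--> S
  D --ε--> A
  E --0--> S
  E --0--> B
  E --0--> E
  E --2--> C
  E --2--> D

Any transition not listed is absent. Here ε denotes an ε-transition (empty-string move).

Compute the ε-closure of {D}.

Begin with {D}.
ε-move D → A; add A.
ε-move A → C; add C.

{A, C, D}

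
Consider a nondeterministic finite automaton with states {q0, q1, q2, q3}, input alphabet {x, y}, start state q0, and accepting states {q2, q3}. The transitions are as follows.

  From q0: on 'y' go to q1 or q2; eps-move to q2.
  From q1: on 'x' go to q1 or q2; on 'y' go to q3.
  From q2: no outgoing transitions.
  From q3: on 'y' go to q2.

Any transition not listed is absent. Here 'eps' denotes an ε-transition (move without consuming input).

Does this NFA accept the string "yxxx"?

Yes

Start: ε-closure({q0}) = {q0, q2}.
Read 'y': q0→{q1, q2}, q2→∅; now {q1, q2}.
Read 'x': q1→{q1, q2}, q2→∅; now {q1, q2}.
Read 'x': q1→{q1, q2}, q2→∅; now {q1, q2}.
Read 'x': q1→{q1, q2}, q2→∅; now {q1, q2}.
The final set {q1, q2} contains the accepting state q2.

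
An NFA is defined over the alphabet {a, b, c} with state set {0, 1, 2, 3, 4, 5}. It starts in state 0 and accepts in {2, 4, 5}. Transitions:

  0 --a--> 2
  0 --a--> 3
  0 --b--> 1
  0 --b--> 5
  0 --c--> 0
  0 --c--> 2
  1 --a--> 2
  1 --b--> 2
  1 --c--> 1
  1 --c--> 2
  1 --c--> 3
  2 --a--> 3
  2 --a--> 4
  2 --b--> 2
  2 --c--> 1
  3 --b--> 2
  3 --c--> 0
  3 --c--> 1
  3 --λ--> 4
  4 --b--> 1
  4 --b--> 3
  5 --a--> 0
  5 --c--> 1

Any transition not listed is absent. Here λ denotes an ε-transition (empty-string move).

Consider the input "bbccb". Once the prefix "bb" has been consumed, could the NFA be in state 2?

Start in {0}.
Read 'b': {0} → {1, 5}.
Read 'b': {1, 5} → {2}.
State 2 is in {2}.

Yes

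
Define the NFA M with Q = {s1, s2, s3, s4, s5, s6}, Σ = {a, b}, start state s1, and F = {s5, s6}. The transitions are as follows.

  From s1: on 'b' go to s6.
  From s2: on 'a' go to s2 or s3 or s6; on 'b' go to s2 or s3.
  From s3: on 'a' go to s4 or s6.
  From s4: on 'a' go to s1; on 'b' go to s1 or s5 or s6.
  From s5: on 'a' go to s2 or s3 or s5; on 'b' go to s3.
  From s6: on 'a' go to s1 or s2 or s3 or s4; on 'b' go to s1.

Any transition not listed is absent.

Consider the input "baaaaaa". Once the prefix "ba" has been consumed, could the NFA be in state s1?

Yes

Start in {s1}.
Read 'b': s1→{s6}; now {s6}.
Read 'a': s6→{s1, s2, s3, s4}; now {s1, s2, s3, s4}.
State s1 is in {s1, s2, s3, s4}.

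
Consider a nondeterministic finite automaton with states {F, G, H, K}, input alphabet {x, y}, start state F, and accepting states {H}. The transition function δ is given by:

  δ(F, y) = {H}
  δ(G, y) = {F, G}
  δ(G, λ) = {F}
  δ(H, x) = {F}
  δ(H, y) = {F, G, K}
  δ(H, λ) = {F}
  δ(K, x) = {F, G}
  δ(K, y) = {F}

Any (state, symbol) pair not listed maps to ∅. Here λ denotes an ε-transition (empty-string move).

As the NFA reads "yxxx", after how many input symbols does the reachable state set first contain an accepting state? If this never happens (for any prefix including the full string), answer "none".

1

Start in {F}.
Read 'y': F→{H}; union {H}; ε-closure = {F, H}.
None of the earlier sets intersect F, but {F, H} does.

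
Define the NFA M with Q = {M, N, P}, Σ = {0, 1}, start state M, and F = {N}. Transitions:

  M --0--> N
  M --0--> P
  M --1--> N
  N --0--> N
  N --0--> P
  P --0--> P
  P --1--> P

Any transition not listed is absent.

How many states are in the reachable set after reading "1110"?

Start in {M}.
Read '1': M→{N}; now {N}.
Read '1': N→∅; now ∅.
The set is empty and remains empty for the remaining 2 symbols.
That set has 0 states.

0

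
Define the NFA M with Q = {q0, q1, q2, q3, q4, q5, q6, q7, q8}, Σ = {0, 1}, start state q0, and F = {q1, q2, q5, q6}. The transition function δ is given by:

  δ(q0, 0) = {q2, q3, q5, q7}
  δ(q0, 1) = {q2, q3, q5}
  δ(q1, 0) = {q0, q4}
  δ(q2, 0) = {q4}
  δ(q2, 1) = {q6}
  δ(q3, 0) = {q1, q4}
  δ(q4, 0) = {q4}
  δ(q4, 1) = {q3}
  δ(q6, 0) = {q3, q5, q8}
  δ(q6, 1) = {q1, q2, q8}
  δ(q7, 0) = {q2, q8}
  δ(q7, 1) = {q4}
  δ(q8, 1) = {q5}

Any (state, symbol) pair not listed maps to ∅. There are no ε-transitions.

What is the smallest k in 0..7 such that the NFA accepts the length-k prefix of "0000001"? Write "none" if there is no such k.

Start in {q0}.
Read '0': {q0} → {q2, q3, q5, q7}.
None of the earlier sets intersect F, but {q2, q3, q5, q7} does.

1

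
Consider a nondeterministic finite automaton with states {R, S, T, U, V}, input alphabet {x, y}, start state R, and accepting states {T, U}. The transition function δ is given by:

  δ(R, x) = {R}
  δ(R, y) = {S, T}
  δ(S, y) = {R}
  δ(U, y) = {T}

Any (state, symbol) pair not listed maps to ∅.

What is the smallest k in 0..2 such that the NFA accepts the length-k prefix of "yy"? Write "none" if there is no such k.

1

Start in {R}.
Read 'y': {R} → {S, T}.
None of the earlier sets intersect F, but {S, T} does.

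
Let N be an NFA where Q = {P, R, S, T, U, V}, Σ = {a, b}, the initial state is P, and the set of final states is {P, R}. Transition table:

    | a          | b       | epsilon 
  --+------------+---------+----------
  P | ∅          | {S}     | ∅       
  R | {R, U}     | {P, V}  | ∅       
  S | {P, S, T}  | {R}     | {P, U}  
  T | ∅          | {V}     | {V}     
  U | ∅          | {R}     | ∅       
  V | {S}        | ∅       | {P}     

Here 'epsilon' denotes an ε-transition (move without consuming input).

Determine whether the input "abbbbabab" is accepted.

Start in {P}.
Read 'a': {P} → ∅.
The set is empty and remains empty for the remaining 8 symbols.
The final set ∅ contains no accepting state.

No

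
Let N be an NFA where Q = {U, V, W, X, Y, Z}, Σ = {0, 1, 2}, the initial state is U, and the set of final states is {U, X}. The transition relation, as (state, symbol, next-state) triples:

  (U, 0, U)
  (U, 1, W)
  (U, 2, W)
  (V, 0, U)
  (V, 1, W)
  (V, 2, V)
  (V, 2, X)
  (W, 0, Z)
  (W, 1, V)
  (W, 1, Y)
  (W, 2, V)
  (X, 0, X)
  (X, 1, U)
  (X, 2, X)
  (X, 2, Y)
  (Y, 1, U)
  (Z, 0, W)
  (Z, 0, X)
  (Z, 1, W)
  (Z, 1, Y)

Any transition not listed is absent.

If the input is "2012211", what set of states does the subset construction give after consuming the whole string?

Start in {U}.
Read '2': {U} → {W}.
Read '0': {W} → {Z}.
Read '1': {Z} → {W, Y}.
Read '2': {W, Y} → {V}.
Read '2': {V} → {V, X}.
Read '1': {V, X} → {U, W}.
Read '1': {U, W} → {V, W, Y}.

{V, W, Y}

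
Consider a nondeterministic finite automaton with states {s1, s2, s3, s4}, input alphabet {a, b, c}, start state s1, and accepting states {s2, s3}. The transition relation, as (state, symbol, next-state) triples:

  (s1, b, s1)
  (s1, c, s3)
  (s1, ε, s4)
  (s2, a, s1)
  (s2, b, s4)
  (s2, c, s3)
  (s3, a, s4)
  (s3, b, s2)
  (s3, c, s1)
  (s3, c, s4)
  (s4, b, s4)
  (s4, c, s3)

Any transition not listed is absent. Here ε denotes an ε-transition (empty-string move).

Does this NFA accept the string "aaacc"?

Start: ε-closure({s1}) = {s1, s4}.
Read 'a': {s1, s4} → ∅.
The set is empty and remains empty for the remaining 4 symbols.
The final set ∅ contains no accepting state.

No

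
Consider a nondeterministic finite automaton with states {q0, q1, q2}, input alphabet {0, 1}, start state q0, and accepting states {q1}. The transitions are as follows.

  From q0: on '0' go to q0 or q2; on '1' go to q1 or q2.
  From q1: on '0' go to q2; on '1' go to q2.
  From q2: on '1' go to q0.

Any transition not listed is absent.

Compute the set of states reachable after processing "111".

{q0, q1, q2}

Start in {q0}.
Read '1': q0→{q1, q2}; now {q1, q2}.
Read '1': q1→{q2}, q2→{q0}; now {q0, q2}.
Read '1': q0→{q1, q2}, q2→{q0}; now {q0, q1, q2}.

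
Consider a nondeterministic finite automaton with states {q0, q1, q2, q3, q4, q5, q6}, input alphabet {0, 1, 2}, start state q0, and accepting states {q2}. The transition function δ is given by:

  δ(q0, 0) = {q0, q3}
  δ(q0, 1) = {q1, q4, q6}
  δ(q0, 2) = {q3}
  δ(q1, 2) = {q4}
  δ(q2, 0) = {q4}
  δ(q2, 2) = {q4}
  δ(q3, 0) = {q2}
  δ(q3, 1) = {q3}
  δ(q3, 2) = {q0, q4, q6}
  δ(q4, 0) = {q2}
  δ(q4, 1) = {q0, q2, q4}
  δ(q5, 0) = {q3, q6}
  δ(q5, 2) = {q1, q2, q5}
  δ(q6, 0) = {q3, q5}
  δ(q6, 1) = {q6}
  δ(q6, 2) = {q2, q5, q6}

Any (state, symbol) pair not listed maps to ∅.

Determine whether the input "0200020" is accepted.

Yes

Start in {q0}.
Read '0': q0→{q0, q3}; now {q0, q3}.
Read '2': q0→{q3}, q3→{q0, q4, q6}; now {q0, q3, q4, q6}.
Read '0': q0→{q0, q3}, q3→{q2}, q4→{q2}, q6→{q3, q5}; now {q0, q2, q3, q5}.
Read '0': q0→{q0, q3}, q2→{q4}, q3→{q2}, q5→{q3, q6}; now {q0, q2, q3, q4, q6}.
Read '0': q0→{q0, q3}, q2→{q4}, q3→{q2}, q4→{q2}, q6→{q3, q5}; now {q0, q2, q3, q4, q5}.
Read '2': q0→{q3}, q2→{q4}, q3→{q0, q4, q6}, q4→∅, q5→{q1, q2, q5}; now {q0, q1, q2, q3, q4, q5, q6}.
Read '0': q0→{q0, q3}, q1→∅, q2→{q4}, q3→{q2}, q4→{q2}, q5→{q3, q6}, q6→{q3, q5}; now {q0, q2, q3, q4, q5, q6}.
The final set {q0, q2, q3, q4, q5, q6} contains the accepting state q2.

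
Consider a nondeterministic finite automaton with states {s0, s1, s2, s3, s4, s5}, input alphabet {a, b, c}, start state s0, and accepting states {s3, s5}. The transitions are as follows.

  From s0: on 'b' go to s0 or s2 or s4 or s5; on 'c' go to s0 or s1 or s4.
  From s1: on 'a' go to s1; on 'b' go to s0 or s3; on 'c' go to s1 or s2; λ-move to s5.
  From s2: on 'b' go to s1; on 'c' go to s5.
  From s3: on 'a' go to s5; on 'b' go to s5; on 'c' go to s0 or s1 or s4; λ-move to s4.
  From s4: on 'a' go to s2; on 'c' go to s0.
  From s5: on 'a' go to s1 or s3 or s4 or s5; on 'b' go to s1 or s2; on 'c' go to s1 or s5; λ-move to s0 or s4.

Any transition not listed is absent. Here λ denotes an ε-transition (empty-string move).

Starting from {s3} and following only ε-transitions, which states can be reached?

{s3, s4}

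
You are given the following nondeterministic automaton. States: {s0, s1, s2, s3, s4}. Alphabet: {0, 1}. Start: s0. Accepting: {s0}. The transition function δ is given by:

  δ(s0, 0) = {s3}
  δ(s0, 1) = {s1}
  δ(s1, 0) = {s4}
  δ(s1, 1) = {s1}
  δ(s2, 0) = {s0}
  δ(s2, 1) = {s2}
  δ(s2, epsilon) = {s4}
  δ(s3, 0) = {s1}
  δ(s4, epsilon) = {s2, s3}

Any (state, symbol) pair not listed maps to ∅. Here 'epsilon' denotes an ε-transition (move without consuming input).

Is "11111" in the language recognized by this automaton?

Start in {s0}.
Read '1': {s0} → {s1}.
Read '1': {s1} → {s1}.
Read '1': {s1} → {s1}.
Read '1': {s1} → {s1}.
Read '1': {s1} → {s1}.
The final set {s1} contains no accepting state.

No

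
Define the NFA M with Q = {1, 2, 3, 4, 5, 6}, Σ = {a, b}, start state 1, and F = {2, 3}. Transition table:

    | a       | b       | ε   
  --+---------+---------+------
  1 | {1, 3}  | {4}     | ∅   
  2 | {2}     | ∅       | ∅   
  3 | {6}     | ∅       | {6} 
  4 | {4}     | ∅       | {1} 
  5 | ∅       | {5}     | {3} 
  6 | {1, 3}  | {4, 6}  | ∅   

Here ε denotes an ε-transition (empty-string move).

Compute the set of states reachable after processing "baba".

{1, 3, 4, 6}

Start in {1}.
Read 'b': {1} → {1, 4}.
Read 'a': {1, 4} → {1, 3, 4, 6}.
Read 'b': {1, 3, 4, 6} → {1, 4, 6}.
Read 'a': {1, 4, 6} → {1, 3, 4, 6}.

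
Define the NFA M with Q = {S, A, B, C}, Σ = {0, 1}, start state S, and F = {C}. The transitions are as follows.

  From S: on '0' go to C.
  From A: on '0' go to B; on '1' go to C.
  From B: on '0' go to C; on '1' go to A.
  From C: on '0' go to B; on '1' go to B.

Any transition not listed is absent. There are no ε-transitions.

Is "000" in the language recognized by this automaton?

Yes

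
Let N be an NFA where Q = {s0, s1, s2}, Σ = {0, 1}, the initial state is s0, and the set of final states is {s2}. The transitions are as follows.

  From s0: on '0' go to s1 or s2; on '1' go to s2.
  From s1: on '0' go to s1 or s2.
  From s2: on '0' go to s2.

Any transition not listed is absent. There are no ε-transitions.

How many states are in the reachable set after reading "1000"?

Start in {s0}.
Read '1': s0→{s2}; now {s2}.
Read '0': s2→{s2}; now {s2}.
Read '0': s2→{s2}; now {s2}.
Read '0': s2→{s2}; now {s2}.
That set has 1 state.

1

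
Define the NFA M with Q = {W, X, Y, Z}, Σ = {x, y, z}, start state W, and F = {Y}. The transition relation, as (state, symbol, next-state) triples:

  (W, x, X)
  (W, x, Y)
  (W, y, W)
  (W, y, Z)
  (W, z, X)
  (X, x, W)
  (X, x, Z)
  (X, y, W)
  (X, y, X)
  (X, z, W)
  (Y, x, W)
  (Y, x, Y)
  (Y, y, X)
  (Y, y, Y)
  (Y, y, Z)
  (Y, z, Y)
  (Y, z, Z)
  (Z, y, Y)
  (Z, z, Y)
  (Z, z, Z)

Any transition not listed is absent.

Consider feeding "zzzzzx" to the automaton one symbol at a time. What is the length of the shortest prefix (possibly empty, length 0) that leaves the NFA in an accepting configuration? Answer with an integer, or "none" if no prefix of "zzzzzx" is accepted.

none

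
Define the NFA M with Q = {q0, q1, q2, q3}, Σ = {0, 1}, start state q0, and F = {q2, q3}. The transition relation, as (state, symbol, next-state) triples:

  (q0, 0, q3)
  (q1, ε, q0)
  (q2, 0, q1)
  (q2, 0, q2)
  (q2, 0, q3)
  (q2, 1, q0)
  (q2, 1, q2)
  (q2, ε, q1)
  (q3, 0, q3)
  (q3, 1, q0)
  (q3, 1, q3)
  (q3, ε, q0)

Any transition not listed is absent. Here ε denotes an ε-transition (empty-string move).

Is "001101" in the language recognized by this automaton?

Yes

Start in {q0}.
Read '0': q0→{q3}; union {q3}; ε-closure = {q0, q3}.
Read '0': q0→{q3}, q3→{q3}; union {q3}; ε-closure = {q0, q3}.
Read '1': q0→∅, q3→{q0, q3}; now {q0, q3}.
Read '1': q0→∅, q3→{q0, q3}; now {q0, q3}.
Read '0': q0→{q3}, q3→{q3}; union {q3}; ε-closure = {q0, q3}.
Read '1': q0→∅, q3→{q0, q3}; now {q0, q3}.
The final set {q0, q3} contains the accepting state q3.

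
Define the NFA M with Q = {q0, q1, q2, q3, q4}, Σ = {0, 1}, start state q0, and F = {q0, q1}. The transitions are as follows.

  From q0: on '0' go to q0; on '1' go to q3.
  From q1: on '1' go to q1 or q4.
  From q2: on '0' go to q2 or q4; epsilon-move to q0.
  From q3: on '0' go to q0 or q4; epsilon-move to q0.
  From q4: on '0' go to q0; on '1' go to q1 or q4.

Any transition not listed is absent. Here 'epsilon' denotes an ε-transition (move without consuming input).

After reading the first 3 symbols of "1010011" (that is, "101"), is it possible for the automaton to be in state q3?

Start in {q0}.
Read '1': q0→{q3}; union {q3}; ε-closure = {q0, q3}.
Read '0': q0→{q0}, q3→{q0, q4}; now {q0, q4}.
Read '1': q0→{q3}, q4→{q1, q4}; union {q1, q3, q4}; ε-closure = {q0, q1, q3, q4}.
State q3 is in {q0, q1, q3, q4}.

Yes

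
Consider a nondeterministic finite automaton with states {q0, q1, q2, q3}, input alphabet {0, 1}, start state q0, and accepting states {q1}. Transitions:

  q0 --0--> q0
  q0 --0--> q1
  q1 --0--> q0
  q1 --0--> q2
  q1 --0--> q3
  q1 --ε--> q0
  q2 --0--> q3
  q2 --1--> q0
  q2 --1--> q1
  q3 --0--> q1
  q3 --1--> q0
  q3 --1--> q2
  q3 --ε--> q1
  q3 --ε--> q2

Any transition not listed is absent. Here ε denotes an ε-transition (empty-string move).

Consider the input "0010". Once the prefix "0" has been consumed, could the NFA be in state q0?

Yes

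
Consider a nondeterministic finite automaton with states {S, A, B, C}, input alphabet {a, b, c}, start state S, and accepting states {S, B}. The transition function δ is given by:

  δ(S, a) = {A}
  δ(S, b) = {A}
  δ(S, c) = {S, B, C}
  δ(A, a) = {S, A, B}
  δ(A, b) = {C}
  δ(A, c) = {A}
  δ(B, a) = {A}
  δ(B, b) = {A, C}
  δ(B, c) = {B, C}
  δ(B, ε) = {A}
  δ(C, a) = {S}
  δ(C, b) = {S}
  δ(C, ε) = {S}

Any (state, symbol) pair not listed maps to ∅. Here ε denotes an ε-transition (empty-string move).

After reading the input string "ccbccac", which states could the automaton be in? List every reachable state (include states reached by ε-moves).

{S, A, B, C}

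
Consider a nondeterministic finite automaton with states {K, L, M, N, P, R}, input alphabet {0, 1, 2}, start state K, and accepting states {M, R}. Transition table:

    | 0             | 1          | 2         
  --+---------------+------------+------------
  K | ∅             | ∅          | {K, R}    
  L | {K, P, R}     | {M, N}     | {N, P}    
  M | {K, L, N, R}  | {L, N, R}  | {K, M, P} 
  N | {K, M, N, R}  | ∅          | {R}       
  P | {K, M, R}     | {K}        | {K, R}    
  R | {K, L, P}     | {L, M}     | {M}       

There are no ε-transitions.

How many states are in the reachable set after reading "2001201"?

5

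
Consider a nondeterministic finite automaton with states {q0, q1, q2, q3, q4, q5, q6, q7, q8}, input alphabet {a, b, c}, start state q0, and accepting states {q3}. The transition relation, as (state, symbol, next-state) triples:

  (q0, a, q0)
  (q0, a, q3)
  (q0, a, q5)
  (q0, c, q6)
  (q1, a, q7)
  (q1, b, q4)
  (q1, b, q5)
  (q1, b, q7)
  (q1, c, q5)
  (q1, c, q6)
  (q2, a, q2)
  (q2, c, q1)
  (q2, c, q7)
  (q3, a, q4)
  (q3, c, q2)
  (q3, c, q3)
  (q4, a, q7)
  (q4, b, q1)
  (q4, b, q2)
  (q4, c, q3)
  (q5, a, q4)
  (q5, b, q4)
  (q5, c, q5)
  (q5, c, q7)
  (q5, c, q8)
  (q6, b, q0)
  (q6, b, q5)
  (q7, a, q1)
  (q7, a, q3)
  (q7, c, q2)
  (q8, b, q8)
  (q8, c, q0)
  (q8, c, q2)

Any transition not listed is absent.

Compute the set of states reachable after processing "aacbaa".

Start in {q0}.
Read 'a': q0→{q0, q3, q5}; now {q0, q3, q5}.
Read 'a': q0→{q0, q3, q5}, q3→{q4}, q5→{q4}; now {q0, q3, q4, q5}.
Read 'c': q0→{q6}, q3→{q2, q3}, q4→{q3}, q5→{q5, q7, q8}; now {q2, q3, q5, q6, q7, q8}.
Read 'b': q2→∅, q3→∅, q5→{q4}, q6→{q0, q5}, q7→∅, q8→{q8}; now {q0, q4, q5, q8}.
Read 'a': q0→{q0, q3, q5}, q4→{q7}, q5→{q4}, q8→∅; now {q0, q3, q4, q5, q7}.
Read 'a': q0→{q0, q3, q5}, q3→{q4}, q4→{q7}, q5→{q4}, q7→{q1, q3}; now {q0, q1, q3, q4, q5, q7}.

{q0, q1, q3, q4, q5, q7}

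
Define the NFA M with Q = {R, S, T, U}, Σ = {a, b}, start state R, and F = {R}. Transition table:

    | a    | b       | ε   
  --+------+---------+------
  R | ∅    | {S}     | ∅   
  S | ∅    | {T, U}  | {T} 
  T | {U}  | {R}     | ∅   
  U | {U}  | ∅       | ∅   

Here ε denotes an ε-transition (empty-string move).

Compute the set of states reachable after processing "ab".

Start in {R}.
Read 'a': R→∅; now ∅.
The set is empty and remains empty for the remaining 1 symbol.

∅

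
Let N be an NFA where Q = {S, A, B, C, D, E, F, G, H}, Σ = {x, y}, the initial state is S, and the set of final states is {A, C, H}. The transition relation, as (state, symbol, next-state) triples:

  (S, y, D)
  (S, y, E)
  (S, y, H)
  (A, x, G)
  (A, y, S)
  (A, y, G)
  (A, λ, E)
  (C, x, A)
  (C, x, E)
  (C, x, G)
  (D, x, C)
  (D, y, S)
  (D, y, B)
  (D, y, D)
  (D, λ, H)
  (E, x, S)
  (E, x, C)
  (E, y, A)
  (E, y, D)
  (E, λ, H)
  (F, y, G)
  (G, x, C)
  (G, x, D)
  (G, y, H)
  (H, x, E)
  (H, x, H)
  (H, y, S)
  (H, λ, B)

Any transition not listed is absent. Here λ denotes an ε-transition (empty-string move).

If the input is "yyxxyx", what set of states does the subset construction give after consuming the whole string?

{S, B, C, D, E, G, H}

Start in {S}.
Read 'y': S→{D, E, H}; union {D, E, H}; ε-closure = {B, D, E, H}.
Read 'y': B→∅, D→{S, B, D}, E→{A, D}, H→{S}; union {S, A, B, D}; ε-closure = {S, A, B, D, E, H}.
Read 'x': S→∅, A→{G}, B→∅, D→{C}, E→{S, C}, H→{E, H}; union {S, C, E, G, H}; ε-closure = {S, B, C, E, G, H}.
Read 'x': S→∅, B→∅, C→{A, E, G}, E→{S, C}, G→{C, D}, H→{E, H}; union {S, A, C, D, E, G, H}; ε-closure = {S, A, B, C, D, E, G, H}.
Read 'y': S→{D, E, H}, A→{S, G}, B→∅, C→∅, D→{S, B, D}, E→{A, D}, G→{H}, H→{S}; now {S, A, B, D, E, G, H}.
Read 'x': S→∅, A→{G}, B→∅, D→{C}, E→{S, C}, G→{C, D}, H→{E, H}; union {S, C, D, E, G, H}; ε-closure = {S, B, C, D, E, G, H}.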